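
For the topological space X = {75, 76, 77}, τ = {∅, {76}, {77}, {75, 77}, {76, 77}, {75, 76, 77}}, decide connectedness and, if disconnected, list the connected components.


(X, τ) is disconnected; components = [{76}, {75, 77}].

Find clopen sets (U ∈ τ with X ∖ U ∈ τ):
  U = ∅, X ∖ U = {75, 76, 77} — both open, so U is clopen.
  U = {76}, X ∖ U = {75, 77} — both open, so U is clopen.
  U = {75, 77}, X ∖ U = {76} — both open, so U is clopen.
  U = {75, 76, 77}, X ∖ U = ∅ — both open, so U is clopen.
Nontrivial clopen(s) exist: e.g. {75, 77}. So (X, τ) is disconnected.
Compute connected components by grouping points that agree on all clopens:
  component: {76}
  component: {75, 77}


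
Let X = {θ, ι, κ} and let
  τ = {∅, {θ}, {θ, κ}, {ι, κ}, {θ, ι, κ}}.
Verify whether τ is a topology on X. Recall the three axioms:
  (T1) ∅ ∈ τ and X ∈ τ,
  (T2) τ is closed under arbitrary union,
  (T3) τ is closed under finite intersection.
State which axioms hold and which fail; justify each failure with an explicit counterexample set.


τ is NOT a topology on X.

Axiom (T1): ∅ ∈ τ? Yes; X ∈ τ? Yes.
Axiom (T2/T3): check pairwise unions and intersections of members of τ.
Counterexample for (T3): {θ, κ} ∩ {ι, κ} = {κ} ∉ τ. Therefore τ is NOT a topology.


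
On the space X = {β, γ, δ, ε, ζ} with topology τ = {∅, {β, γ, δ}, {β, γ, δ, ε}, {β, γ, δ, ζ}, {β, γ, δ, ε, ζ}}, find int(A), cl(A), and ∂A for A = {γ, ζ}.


int(A) = ∅, cl(A) = {β, γ, δ, ε, ζ}, ∂A = {β, γ, δ, ε, ζ}.

Closed sets in (X, τ) are complements of opens:
  closed(X, τ) = {∅, {ε}, {ζ}, {ε, ζ}, {β, γ, δ, ε, ζ}}.
int(A) = ⋃ {U ∈ τ : U ⊆ A}. Opens contained in A: ∅.
Taking the union of these: int(A) = ∅.
cl(A) = ⋂ {C closed : A ⊆ C}. Closed sets containing A: {β, γ, δ, ε, ζ}.
Intersecting these: cl(A) = {β, γ, δ, ε, ζ}.
∂A = cl(A) ∖ int(A) = {β, γ, δ, ε, ζ} ∖ ∅ = {β, γ, δ, ε, ζ}.


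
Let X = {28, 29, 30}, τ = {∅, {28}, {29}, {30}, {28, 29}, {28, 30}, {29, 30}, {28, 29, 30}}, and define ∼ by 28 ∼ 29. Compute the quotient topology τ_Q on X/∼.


X/∼ = {[28=29], [30]}; |τ_Q| = 4.

Equivalence classes: [28=29], [30].
Quotient map π: X → X/∼ sends 28 ↦ [28=29], 29 ↦ [28=29], 30 ↦ [30].
For each subset V ⊆ X/∼, compute π^{-1}(V) ⊆ X and check whether π^{-1}(V) ∈ τ. V is open in τ_Q iff π^{-1}(V) ∈ τ.
  V = {}: π^{-1}(V) = ∅ ∈ τ ✓.
  V = {[28=29]}: π^{-1}(V) = {28, 29} ∈ τ ✓.
  V = {[30]}: π^{-1}(V) = {30} ∈ τ ✓.
  V = {[28=29], [30]}: π^{-1}(V) = {28, 29, 30} ∈ τ ✓.
Open sets in the quotient: τ_Q = {{}, {[28=29]}, {[30]}, {[28=29], [30]}} (4 elements).


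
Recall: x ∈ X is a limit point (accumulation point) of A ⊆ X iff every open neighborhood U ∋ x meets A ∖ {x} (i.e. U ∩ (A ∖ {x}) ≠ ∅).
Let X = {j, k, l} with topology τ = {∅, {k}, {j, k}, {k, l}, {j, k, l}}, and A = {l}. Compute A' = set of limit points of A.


A' = ∅

For each x ∈ X, list the open sets U ∈ τ with x ∈ U, then check whether U ∩ (A ∖ {x}) ≠ ∅ for every such U.
  x = j: open {j, k} ∋ x has {j, k} ∩ (A ∖ {j}) = ∅, so x is NOT a limit point.
  x = k: open {k} ∋ x has {k} ∩ (A ∖ {k}) = ∅, so x is NOT a limit point.
  x = l: open {k, l} ∋ x has {k, l} ∩ (A ∖ {l}) = ∅, so x is NOT a limit point.
Collecting: A' = ∅.


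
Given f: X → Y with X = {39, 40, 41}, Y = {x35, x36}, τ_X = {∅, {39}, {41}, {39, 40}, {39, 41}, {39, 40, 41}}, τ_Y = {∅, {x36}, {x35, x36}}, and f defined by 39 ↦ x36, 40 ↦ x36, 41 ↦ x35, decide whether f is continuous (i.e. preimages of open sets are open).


f IS continuous.

Compute f^{-1}(U) for each U ∈ τ_Y:
  U = ∅: f^{-1}(U) = ∅ ∈ τ_X ✓.
  U = {x36}: f^{-1}(U) = {39, 40} ∈ τ_X ✓.
  U = {x35, x36}: f^{-1}(U) = {39, 40, 41} ∈ τ_X ✓.
Every preimage lies in τ_X, so f IS continuous.


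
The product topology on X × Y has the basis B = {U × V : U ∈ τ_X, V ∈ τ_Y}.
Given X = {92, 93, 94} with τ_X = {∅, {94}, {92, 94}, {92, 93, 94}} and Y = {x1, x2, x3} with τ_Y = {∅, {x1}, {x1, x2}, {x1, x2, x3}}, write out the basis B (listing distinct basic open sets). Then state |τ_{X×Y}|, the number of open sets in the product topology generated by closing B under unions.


Basis B = {∅ × ∅, {94} × {x1}, {92, 94} × {x1}, {94} × {x1, x2}, {92, 93, 94} × {x1}, {94} × {x1, x2, x3}, {92, 94} × {x1, x2}, {92, 94} × {x1, x2, x3}, {92, 93, 94} × {x1, x2}, {92, 93, 94} × {x1, x2, x3}}; |τ_{X×Y}| = 20.

Enumerate products U × V with U ∈ τ_X, V ∈ τ_Y (deduplicated):
  ∅ × ∅ = {} (∅)
  {94} × {x1} = {(94,x1)}
  {92, 94} × {x1} = {(92,x1), (94,x1)}
  {94} × {x1, x2} = {(94,x1), (94,x2)}
  {92, 93, 94} × {x1} = {(92,x1), (93,x1), (94,x1)}
  {94} × {x1, x2, x3} = {(94,x1), (94,x2), (94,x3)}
  {92, 94} × {x1, x2} = {(92,x1), (92,x2), (94,x1), (94,x2)}
  {92, 94} × {x1, x2, x3} = {(92,x1), (92,x2), (92,x3), (94,x1), (94,x2), (94,x3)}
  {92, 93, 94} × {x1, x2} = {(92,x1), (92,x2), (93,x1), (93,x2), (94,x1), (94,x2)}
  {92, 93, 94} × {x1, x2, x3} = {(92,x1), (92,x2), (92,x3), (93,x1), (93,x2), (93,x3), (94,x1), (94,x2), (94,x3)}
These 10 distinct sets form the basis B.
Close under arbitrary unions to get τ_{X×Y}; counting gives |τ_{X×Y}| = 20.


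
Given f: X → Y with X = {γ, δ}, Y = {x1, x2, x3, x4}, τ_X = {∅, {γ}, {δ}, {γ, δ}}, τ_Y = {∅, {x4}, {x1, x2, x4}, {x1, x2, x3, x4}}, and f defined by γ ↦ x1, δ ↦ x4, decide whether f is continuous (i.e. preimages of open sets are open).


f IS continuous.

Compute f^{-1}(U) for each U ∈ τ_Y:
  U = ∅: f^{-1}(U) = ∅ ∈ τ_X ✓.
  U = {x4}: f^{-1}(U) = {δ} ∈ τ_X ✓.
  U = {x1, x2, x4}: f^{-1}(U) = {γ, δ} ∈ τ_X ✓.
  U = {x1, x2, x3, x4}: f^{-1}(U) = {γ, δ} ∈ τ_X ✓.
Every preimage lies in τ_X, so f IS continuous.


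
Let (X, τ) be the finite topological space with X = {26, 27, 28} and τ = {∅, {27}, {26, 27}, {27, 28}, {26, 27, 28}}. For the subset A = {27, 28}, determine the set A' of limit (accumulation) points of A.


A' = {26, 28}

For each x ∈ X, list the open sets U ∈ τ with x ∈ U, then check whether U ∩ (A ∖ {x}) ≠ ∅ for every such U.
  x = 26: opens ∋ x are {26, 27}, {26, 27, 28}; each meets A ∖ {26}, so x IS a limit point.
  x = 27: open {27} ∋ x has {27} ∩ (A ∖ {27}) = ∅, so x is NOT a limit point.
  x = 28: opens ∋ x are {27, 28}, {26, 27, 28}; each meets A ∖ {28}, so x IS a limit point.
Collecting: A' = {26, 28}.


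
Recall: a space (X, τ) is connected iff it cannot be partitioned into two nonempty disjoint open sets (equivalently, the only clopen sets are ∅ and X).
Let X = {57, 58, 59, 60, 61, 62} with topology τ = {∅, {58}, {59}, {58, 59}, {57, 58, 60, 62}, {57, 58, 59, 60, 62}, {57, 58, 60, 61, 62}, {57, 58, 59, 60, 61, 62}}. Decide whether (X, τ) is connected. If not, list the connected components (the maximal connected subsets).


(X, τ) is disconnected; components = [{59}, {57, 58, 60, 61, 62}].

Find clopen sets (U ∈ τ with X ∖ U ∈ τ):
  U = ∅, X ∖ U = {57, 58, 59, 60, 61, 62} — both open, so U is clopen.
  U = {59}, X ∖ U = {57, 58, 60, 61, 62} — both open, so U is clopen.
  U = {57, 58, 60, 61, 62}, X ∖ U = {59} — both open, so U is clopen.
  U = {57, 58, 59, 60, 61, 62}, X ∖ U = ∅ — both open, so U is clopen.
Nontrivial clopen(s) exist: e.g. {57, 58, 60, 61, 62}. So (X, τ) is disconnected.
Compute connected components by grouping points that agree on all clopens:
  component: {59}
  component: {57, 58, 60, 61, 62}


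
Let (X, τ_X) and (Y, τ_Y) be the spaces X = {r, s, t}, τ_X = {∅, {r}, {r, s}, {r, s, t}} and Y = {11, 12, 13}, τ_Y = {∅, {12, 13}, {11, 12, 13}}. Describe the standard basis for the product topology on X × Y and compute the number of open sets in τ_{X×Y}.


Basis B = {∅ × ∅, {r} × {12, 13}, {r} × {11, 12, 13}, {r, s} × {12, 13}, {r, s} × {11, 12, 13}, {r, s, t} × {12, 13}, {r, s, t} × {11, 12, 13}}; |τ_{X×Y}| = 10.

Enumerate products U × V with U ∈ τ_X, V ∈ τ_Y (deduplicated):
  ∅ × ∅ = {} (∅)
  {r} × {12, 13} = {(r,12), (r,13)}
  {r} × {11, 12, 13} = {(r,11), (r,12), (r,13)}
  {r, s} × {12, 13} = {(r,12), (r,13), (s,12), (s,13)}
  {r, s} × {11, 12, 13} = {(r,11), (r,12), (r,13), (s,11), (s,12), (s,13)}
  {r, s, t} × {12, 13} = {(r,12), (r,13), (s,12), (s,13), (t,12), (t,13)}
  {r, s, t} × {11, 12, 13} = {(r,11), (r,12), (r,13), (s,11), (s,12), (s,13), (t,11), (t,12), (t,13)}
These 7 distinct sets form the basis B.
Close under arbitrary unions to get τ_{X×Y}; counting gives |τ_{X×Y}| = 10.


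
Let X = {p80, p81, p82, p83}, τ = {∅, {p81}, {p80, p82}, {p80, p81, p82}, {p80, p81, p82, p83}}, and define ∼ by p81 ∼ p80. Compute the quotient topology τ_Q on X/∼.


X/∼ = {[p80=p81], [p82], [p83]}; |τ_Q| = 3.

Equivalence classes: [p80=p81], [p82], [p83].
Quotient map π: X → X/∼ sends p80 ↦ [p80=p81], p81 ↦ [p80=p81], p82 ↦ [p82], p83 ↦ [p83].
For each subset V ⊆ X/∼, compute π^{-1}(V) ⊆ X and check whether π^{-1}(V) ∈ τ. V is open in τ_Q iff π^{-1}(V) ∈ τ.
  V = {}: π^{-1}(V) = ∅ ∈ τ ✓.
  V = {[p80=p81]}: π^{-1}(V) = {p80, p81} ∉ τ ✗.
  V = {[p82]}: π^{-1}(V) = {p82} ∉ τ ✗.
  V = {[p80=p81], [p82]}: π^{-1}(V) = {p80, p81, p82} ∈ τ ✓.
  V = {[p83]}: π^{-1}(V) = {p83} ∉ τ ✗.
  V = {[p80=p81], [p83]}: π^{-1}(V) = {p80, p81, p83} ∉ τ ✗.
  V = {[p82], [p83]}: π^{-1}(V) = {p82, p83} ∉ τ ✗.
  V = {[p80=p81], [p82], [p83]}: π^{-1}(V) = {p80, p81, p82, p83} ∈ τ ✓.
Open sets in the quotient: τ_Q = {{}, {[p80=p81], [p82]}, {[p80=p81], [p82], [p83]}} (3 elements).


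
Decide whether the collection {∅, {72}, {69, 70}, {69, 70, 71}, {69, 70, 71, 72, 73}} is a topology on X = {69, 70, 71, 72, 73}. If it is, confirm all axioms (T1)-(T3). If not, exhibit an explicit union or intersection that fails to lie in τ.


τ is NOT a topology on X.

Axiom (T1): ∅ ∈ τ? Yes; X ∈ τ? Yes.
Axiom (T2/T3): check pairwise unions and intersections of members of τ.
Counterexample for (T2): {72} ∪ {69, 70} = {69, 70, 72} ∉ τ. Therefore τ is NOT a topology.


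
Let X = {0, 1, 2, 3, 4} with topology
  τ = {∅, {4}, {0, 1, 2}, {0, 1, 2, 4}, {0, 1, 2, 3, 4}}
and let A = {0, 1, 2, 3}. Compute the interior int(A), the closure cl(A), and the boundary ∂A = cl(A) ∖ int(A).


int(A) = {0, 1, 2}, cl(A) = {0, 1, 2, 3}, ∂A = {3}.

Closed sets in (X, τ) are complements of opens:
  closed(X, τ) = {∅, {3}, {3, 4}, {0, 1, 2, 3}, {0, 1, 2, 3, 4}}.
int(A) = ⋃ {U ∈ τ : U ⊆ A}. Opens contained in A: ∅, {0, 1, 2}.
Taking the union of these: int(A) = {0, 1, 2}.
cl(A) = ⋂ {C closed : A ⊆ C}. Closed sets containing A: {0, 1, 2, 3}, {0, 1, 2, 3, 4}.
Intersecting these: cl(A) = {0, 1, 2, 3}.
∂A = cl(A) ∖ int(A) = {0, 1, 2, 3} ∖ {0, 1, 2} = {3}.


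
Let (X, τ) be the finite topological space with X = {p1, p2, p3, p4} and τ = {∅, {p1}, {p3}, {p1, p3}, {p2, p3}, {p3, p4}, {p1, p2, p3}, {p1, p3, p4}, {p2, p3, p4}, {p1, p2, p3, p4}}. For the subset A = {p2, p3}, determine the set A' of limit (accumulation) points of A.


A' = {p2, p4}

For each x ∈ X, list the open sets U ∈ τ with x ∈ U, then check whether U ∩ (A ∖ {x}) ≠ ∅ for every such U.
  x = p1: open {p1} ∋ x has {p1} ∩ (A ∖ {p1}) = ∅, so x is NOT a limit point.
  x = p2: opens ∋ x are {p2, p3}, {p1, p2, p3}, {p2, p3, p4}, {p1, p2, p3, p4}; each meets A ∖ {p2}, so x IS a limit point.
  x = p3: open {p3} ∋ x has {p3} ∩ (A ∖ {p3}) = ∅, so x is NOT a limit point.
  x = p4: opens ∋ x are {p3, p4}, {p1, p3, p4}, {p2, p3, p4}, {p1, p2, p3, p4}; each meets A ∖ {p4}, so x IS a limit point.
Collecting: A' = {p2, p4}.


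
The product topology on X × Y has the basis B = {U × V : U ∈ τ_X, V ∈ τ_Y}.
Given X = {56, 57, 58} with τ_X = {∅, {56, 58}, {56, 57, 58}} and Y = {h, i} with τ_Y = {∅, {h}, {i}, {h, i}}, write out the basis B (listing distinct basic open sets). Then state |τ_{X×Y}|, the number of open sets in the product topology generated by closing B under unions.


Basis B = {∅ × ∅, {56, 58} × {h}, {56, 58} × {i}, {56, 57, 58} × {h}, {56, 57, 58} × {i}, {56, 58} × {h, i}, {56, 57, 58} × {h, i}}; |τ_{X×Y}| = 9.

Enumerate products U × V with U ∈ τ_X, V ∈ τ_Y (deduplicated):
  ∅ × ∅ = {} (∅)
  {56, 58} × {h} = {(56,h), (58,h)}
  {56, 58} × {i} = {(56,i), (58,i)}
  {56, 57, 58} × {h} = {(56,h), (57,h), (58,h)}
  {56, 57, 58} × {i} = {(56,i), (57,i), (58,i)}
  {56, 58} × {h, i} = {(56,h), (56,i), (58,h), (58,i)}
  {56, 57, 58} × {h, i} = {(56,h), (56,i), (57,h), (57,i), (58,h), (58,i)}
These 7 distinct sets form the basis B.
Close under arbitrary unions to get τ_{X×Y}; counting gives |τ_{X×Y}| = 9.


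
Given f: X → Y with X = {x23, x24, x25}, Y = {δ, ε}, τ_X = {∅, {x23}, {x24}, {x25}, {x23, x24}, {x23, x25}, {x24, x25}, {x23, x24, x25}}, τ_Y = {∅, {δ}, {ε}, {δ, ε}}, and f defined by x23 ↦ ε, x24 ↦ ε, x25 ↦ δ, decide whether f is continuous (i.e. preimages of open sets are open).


f IS continuous.

Compute f^{-1}(U) for each U ∈ τ_Y:
  U = ∅: f^{-1}(U) = ∅ ∈ τ_X ✓.
  U = {δ}: f^{-1}(U) = {x25} ∈ τ_X ✓.
  U = {ε}: f^{-1}(U) = {x23, x24} ∈ τ_X ✓.
  U = {δ, ε}: f^{-1}(U) = {x23, x24, x25} ∈ τ_X ✓.
Every preimage lies in τ_X, so f IS continuous.


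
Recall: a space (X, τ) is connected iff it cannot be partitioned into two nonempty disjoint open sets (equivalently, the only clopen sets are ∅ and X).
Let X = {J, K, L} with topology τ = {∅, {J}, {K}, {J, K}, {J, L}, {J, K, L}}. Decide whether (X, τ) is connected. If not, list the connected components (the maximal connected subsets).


(X, τ) is disconnected; components = [{K}, {J, L}].

Find clopen sets (U ∈ τ with X ∖ U ∈ τ):
  U = ∅, X ∖ U = {J, K, L} — both open, so U is clopen.
  U = {K}, X ∖ U = {J, L} — both open, so U is clopen.
  U = {J, L}, X ∖ U = {K} — both open, so U is clopen.
  U = {J, K, L}, X ∖ U = ∅ — both open, so U is clopen.
Nontrivial clopen(s) exist: e.g. {J, L}. So (X, τ) is disconnected.
Compute connected components by grouping points that agree on all clopens:
  component: {K}
  component: {J, L}


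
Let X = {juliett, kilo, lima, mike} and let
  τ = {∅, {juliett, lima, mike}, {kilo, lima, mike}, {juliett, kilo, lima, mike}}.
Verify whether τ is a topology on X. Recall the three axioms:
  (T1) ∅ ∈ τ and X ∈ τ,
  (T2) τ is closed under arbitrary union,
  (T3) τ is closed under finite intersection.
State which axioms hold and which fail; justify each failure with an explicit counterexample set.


τ is NOT a topology on X.

Axiom (T1): ∅ ∈ τ? Yes; X ∈ τ? Yes.
Axiom (T2/T3): check pairwise unions and intersections of members of τ.
Counterexample for (T3): {juliett, lima, mike} ∩ {kilo, lima, mike} = {lima, mike} ∉ τ. Therefore τ is NOT a topology.


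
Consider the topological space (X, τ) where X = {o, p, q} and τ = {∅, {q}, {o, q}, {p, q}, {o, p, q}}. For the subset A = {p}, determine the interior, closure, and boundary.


int(A) = ∅, cl(A) = {p}, ∂A = {p}.

Closed sets in (X, τ) are complements of opens:
  closed(X, τ) = {∅, {o}, {p}, {o, p}, {o, p, q}}.
int(A) = ⋃ {U ∈ τ : U ⊆ A}. Opens contained in A: ∅.
Taking the union of these: int(A) = ∅.
cl(A) = ⋂ {C closed : A ⊆ C}. Closed sets containing A: {p}, {o, p}, {o, p, q}.
Intersecting these: cl(A) = {p}.
∂A = cl(A) ∖ int(A) = {p} ∖ ∅ = {p}.


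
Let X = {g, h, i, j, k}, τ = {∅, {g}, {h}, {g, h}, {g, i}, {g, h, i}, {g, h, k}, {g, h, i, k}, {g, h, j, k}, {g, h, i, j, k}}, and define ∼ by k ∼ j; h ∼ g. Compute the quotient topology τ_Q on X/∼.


X/∼ = {[g=h], [i], [j=k]}; |τ_Q| = 5.

Equivalence classes: [g=h], [i], [j=k].
Quotient map π: X → X/∼ sends g ↦ [g=h], h ↦ [g=h], i ↦ [i], j ↦ [j=k], k ↦ [j=k].
For each subset V ⊆ X/∼, compute π^{-1}(V) ⊆ X and check whether π^{-1}(V) ∈ τ. V is open in τ_Q iff π^{-1}(V) ∈ τ.
  V = {}: π^{-1}(V) = ∅ ∈ τ ✓.
  V = {[g=h]}: π^{-1}(V) = {g, h} ∈ τ ✓.
  V = {[i]}: π^{-1}(V) = {i} ∉ τ ✗.
  V = {[g=h], [i]}: π^{-1}(V) = {g, h, i} ∈ τ ✓.
  V = {[j=k]}: π^{-1}(V) = {j, k} ∉ τ ✗.
  V = {[g=h], [j=k]}: π^{-1}(V) = {g, h, j, k} ∈ τ ✓.
  V = {[i], [j=k]}: π^{-1}(V) = {i, j, k} ∉ τ ✗.
  V = {[g=h], [i], [j=k]}: π^{-1}(V) = {g, h, i, j, k} ∈ τ ✓.
Open sets in the quotient: τ_Q = {{}, {[g=h]}, {[g=h], [i]}, {[g=h], [j=k]}, {[g=h], [i], [j=k]}} (5 elements).


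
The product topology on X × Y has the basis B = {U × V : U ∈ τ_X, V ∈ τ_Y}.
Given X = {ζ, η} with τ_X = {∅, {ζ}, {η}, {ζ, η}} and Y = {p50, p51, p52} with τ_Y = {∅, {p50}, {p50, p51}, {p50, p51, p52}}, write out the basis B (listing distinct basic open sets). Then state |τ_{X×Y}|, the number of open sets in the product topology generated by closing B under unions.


Basis B = {∅ × ∅, {ζ} × {p50}, {η} × {p50}, {ζ} × {p50, p51}, {ζ, η} × {p50}, {η} × {p50, p51}, {ζ} × {p50, p51, p52}, {η} × {p50, p51, p52}, {ζ, η} × {p50, p51}, {ζ, η} × {p50, p51, p52}}; |τ_{X×Y}| = 16.

Enumerate products U × V with U ∈ τ_X, V ∈ τ_Y (deduplicated):
  ∅ × ∅ = {} (∅)
  {ζ} × {p50} = {(ζ,p50)}
  {η} × {p50} = {(η,p50)}
  {ζ} × {p50, p51} = {(ζ,p50), (ζ,p51)}
  {ζ, η} × {p50} = {(ζ,p50), (η,p50)}
  {η} × {p50, p51} = {(η,p50), (η,p51)}
  {ζ} × {p50, p51, p52} = {(ζ,p50), (ζ,p51), (ζ,p52)}
  {η} × {p50, p51, p52} = {(η,p50), (η,p51), (η,p52)}
  {ζ, η} × {p50, p51} = {(ζ,p50), (ζ,p51), (η,p50), (η,p51)}
  {ζ, η} × {p50, p51, p52} = {(ζ,p50), (ζ,p51), (ζ,p52), (η,p50), (η,p51), (η,p52)}
These 10 distinct sets form the basis B.
Close under arbitrary unions to get τ_{X×Y}; counting gives |τ_{X×Y}| = 16.


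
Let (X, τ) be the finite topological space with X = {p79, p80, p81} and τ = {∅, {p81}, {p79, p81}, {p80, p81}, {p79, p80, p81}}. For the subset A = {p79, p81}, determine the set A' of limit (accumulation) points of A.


A' = {p79, p80}

For each x ∈ X, list the open sets U ∈ τ with x ∈ U, then check whether U ∩ (A ∖ {x}) ≠ ∅ for every such U.
  x = p79: opens ∋ x are {p79, p81}, {p79, p80, p81}; each meets A ∖ {p79}, so x IS a limit point.
  x = p80: opens ∋ x are {p80, p81}, {p79, p80, p81}; each meets A ∖ {p80}, so x IS a limit point.
  x = p81: open {p81} ∋ x has {p81} ∩ (A ∖ {p81}) = ∅, so x is NOT a limit point.
Collecting: A' = {p79, p80}.


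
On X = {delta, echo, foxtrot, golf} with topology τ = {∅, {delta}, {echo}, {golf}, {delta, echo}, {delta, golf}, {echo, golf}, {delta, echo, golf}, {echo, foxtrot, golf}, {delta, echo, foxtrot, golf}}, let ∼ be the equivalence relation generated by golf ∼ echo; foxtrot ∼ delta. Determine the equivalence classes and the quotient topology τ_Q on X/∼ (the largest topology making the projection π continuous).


X/∼ = {[delta=foxtrot], [echo=golf]}; |τ_Q| = 3.

Equivalence classes: [delta=foxtrot], [echo=golf].
Quotient map π: X → X/∼ sends delta ↦ [delta=foxtrot], echo ↦ [echo=golf], foxtrot ↦ [delta=foxtrot], golf ↦ [echo=golf].
For each subset V ⊆ X/∼, compute π^{-1}(V) ⊆ X and check whether π^{-1}(V) ∈ τ. V is open in τ_Q iff π^{-1}(V) ∈ τ.
  V = {}: π^{-1}(V) = ∅ ∈ τ ✓.
  V = {[delta=foxtrot]}: π^{-1}(V) = {delta, foxtrot} ∉ τ ✗.
  V = {[echo=golf]}: π^{-1}(V) = {echo, golf} ∈ τ ✓.
  V = {[delta=foxtrot], [echo=golf]}: π^{-1}(V) = {delta, echo, foxtrot, golf} ∈ τ ✓.
Open sets in the quotient: τ_Q = {{}, {[echo=golf]}, {[delta=foxtrot], [echo=golf]}} (3 elements).


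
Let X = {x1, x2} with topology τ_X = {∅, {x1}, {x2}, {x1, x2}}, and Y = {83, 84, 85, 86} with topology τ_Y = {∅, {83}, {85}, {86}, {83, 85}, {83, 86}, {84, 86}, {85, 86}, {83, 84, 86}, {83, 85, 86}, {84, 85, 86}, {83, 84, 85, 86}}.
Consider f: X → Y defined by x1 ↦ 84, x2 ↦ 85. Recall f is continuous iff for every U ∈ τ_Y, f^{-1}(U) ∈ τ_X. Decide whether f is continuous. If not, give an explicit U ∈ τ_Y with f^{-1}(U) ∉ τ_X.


f IS continuous.

Compute f^{-1}(U) for each U ∈ τ_Y:
  U = ∅: f^{-1}(U) = ∅ ∈ τ_X ✓.
  U = {83}: f^{-1}(U) = ∅ ∈ τ_X ✓.
  U = {85}: f^{-1}(U) = {x2} ∈ τ_X ✓.
  U = {86}: f^{-1}(U) = ∅ ∈ τ_X ✓.
  U = {83, 85}: f^{-1}(U) = {x2} ∈ τ_X ✓.
  U = {83, 86}: f^{-1}(U) = ∅ ∈ τ_X ✓.
  U = {84, 86}: f^{-1}(U) = {x1} ∈ τ_X ✓.
  U = {85, 86}: f^{-1}(U) = {x2} ∈ τ_X ✓.
  U = {83, 84, 86}: f^{-1}(U) = {x1} ∈ τ_X ✓.
  U = {83, 85, 86}: f^{-1}(U) = {x2} ∈ τ_X ✓.
  U = {84, 85, 86}: f^{-1}(U) = {x1, x2} ∈ τ_X ✓.
  U = {83, 84, 85, 86}: f^{-1}(U) = {x1, x2} ∈ τ_X ✓.
Every preimage lies in τ_X, so f IS continuous.


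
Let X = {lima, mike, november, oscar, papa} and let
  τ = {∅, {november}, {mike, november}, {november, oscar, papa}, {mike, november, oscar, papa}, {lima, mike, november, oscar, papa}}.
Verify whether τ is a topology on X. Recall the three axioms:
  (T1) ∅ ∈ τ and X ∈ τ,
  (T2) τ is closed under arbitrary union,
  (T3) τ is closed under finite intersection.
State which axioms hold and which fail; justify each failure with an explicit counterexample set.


τ IS a topology on X.

Axiom (T1): ∅ ∈ τ? Yes; X ∈ τ? Yes.
Axiom (T2/T3): check pairwise unions and intersections of members of τ.
All pairwise intersections and unions checked — each lies in τ. Therefore τ satisfies (T1), (T2), (T3): it IS a topology on X.


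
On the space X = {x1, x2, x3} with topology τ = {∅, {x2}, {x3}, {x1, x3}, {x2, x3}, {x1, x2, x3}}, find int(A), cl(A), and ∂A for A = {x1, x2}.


int(A) = {x2}, cl(A) = {x1, x2}, ∂A = {x1}.

Closed sets in (X, τ) are complements of opens:
  closed(X, τ) = {∅, {x1}, {x2}, {x1, x2}, {x1, x3}, {x1, x2, x3}}.
int(A) = ⋃ {U ∈ τ : U ⊆ A}. Opens contained in A: ∅, {x2}.
Taking the union of these: int(A) = {x2}.
cl(A) = ⋂ {C closed : A ⊆ C}. Closed sets containing A: {x1, x2}, {x1, x2, x3}.
Intersecting these: cl(A) = {x1, x2}.
∂A = cl(A) ∖ int(A) = {x1, x2} ∖ {x2} = {x1}.


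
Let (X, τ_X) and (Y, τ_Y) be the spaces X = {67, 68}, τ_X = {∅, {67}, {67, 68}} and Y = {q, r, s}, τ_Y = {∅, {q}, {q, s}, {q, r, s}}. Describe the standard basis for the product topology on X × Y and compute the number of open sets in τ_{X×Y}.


Basis B = {∅ × ∅, {67} × {q}, {67} × {q, s}, {67, 68} × {q}, {67} × {q, r, s}, {67, 68} × {q, s}, {67, 68} × {q, r, s}}; |τ_{X×Y}| = 10.

Enumerate products U × V with U ∈ τ_X, V ∈ τ_Y (deduplicated):
  ∅ × ∅ = {} (∅)
  {67} × {q} = {(67,q)}
  {67} × {q, s} = {(67,q), (67,s)}
  {67, 68} × {q} = {(67,q), (68,q)}
  {67} × {q, r, s} = {(67,q), (67,r), (67,s)}
  {67, 68} × {q, s} = {(67,q), (67,s), (68,q), (68,s)}
  {67, 68} × {q, r, s} = {(67,q), (67,r), (67,s), (68,q), (68,r), (68,s)}
These 7 distinct sets form the basis B.
Close under arbitrary unions to get τ_{X×Y}; counting gives |τ_{X×Y}| = 10.


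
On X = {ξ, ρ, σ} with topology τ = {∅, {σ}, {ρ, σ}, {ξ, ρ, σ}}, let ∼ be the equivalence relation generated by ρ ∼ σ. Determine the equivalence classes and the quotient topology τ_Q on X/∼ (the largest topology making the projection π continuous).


X/∼ = {[ξ], [ρ=σ]}; |τ_Q| = 3.

Equivalence classes: [ξ], [ρ=σ].
Quotient map π: X → X/∼ sends ξ ↦ [ξ], ρ ↦ [ρ=σ], σ ↦ [ρ=σ].
For each subset V ⊆ X/∼, compute π^{-1}(V) ⊆ X and check whether π^{-1}(V) ∈ τ. V is open in τ_Q iff π^{-1}(V) ∈ τ.
  V = {}: π^{-1}(V) = ∅ ∈ τ ✓.
  V = {[ξ]}: π^{-1}(V) = {ξ} ∉ τ ✗.
  V = {[ρ=σ]}: π^{-1}(V) = {ρ, σ} ∈ τ ✓.
  V = {[ξ], [ρ=σ]}: π^{-1}(V) = {ξ, ρ, σ} ∈ τ ✓.
Open sets in the quotient: τ_Q = {{}, {[ρ=σ]}, {[ξ], [ρ=σ]}} (3 elements).


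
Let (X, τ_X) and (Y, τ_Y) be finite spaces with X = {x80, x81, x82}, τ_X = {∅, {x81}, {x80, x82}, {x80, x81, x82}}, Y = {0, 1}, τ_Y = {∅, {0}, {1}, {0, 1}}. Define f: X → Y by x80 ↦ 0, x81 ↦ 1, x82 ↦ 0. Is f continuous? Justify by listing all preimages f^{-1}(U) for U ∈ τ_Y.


f IS continuous.

Compute f^{-1}(U) for each U ∈ τ_Y:
  U = ∅: f^{-1}(U) = ∅ ∈ τ_X ✓.
  U = {0}: f^{-1}(U) = {x80, x82} ∈ τ_X ✓.
  U = {1}: f^{-1}(U) = {x81} ∈ τ_X ✓.
  U = {0, 1}: f^{-1}(U) = {x80, x81, x82} ∈ τ_X ✓.
Every preimage lies in τ_X, so f IS continuous.


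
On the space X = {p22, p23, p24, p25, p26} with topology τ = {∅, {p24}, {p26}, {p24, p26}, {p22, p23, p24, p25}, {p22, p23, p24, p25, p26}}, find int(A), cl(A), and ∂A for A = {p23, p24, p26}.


int(A) = {p24, p26}, cl(A) = {p22, p23, p24, p25, p26}, ∂A = {p22, p23, p25}.

Closed sets in (X, τ) are complements of opens:
  closed(X, τ) = {∅, {p26}, {p22, p23, p25}, {p22, p23, p24, p25}, {p22, p23, p25, p26}, {p22, p23, p24, p25, p26}}.
int(A) = ⋃ {U ∈ τ : U ⊆ A}. Opens contained in A: ∅, {p24}, {p26}, {p24, p26}.
Taking the union of these: int(A) = {p24, p26}.
cl(A) = ⋂ {C closed : A ⊆ C}. Closed sets containing A: {p22, p23, p24, p25, p26}.
Intersecting these: cl(A) = {p22, p23, p24, p25, p26}.
∂A = cl(A) ∖ int(A) = {p22, p23, p24, p25, p26} ∖ {p24, p26} = {p22, p23, p25}.


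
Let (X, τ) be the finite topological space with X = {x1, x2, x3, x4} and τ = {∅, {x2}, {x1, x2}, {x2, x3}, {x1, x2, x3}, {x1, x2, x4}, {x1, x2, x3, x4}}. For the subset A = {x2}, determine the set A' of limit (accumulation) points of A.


A' = {x1, x3, x4}

For each x ∈ X, list the open sets U ∈ τ with x ∈ U, then check whether U ∩ (A ∖ {x}) ≠ ∅ for every such U.
  x = x1: opens ∋ x are {x1, x2}, {x1, x2, x3}, {x1, x2, x4}, {x1, x2, x3, x4}; each meets A ∖ {x1}, so x IS a limit point.
  x = x2: open {x2} ∋ x has {x2} ∩ (A ∖ {x2}) = ∅, so x is NOT a limit point.
  x = x3: opens ∋ x are {x2, x3}, {x1, x2, x3}, {x1, x2, x3, x4}; each meets A ∖ {x3}, so x IS a limit point.
  x = x4: opens ∋ x are {x1, x2, x4}, {x1, x2, x3, x4}; each meets A ∖ {x4}, so x IS a limit point.
Collecting: A' = {x1, x3, x4}.


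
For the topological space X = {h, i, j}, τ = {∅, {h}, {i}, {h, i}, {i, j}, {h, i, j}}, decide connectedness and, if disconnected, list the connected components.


(X, τ) is disconnected; components = [{h}, {i, j}].

Find clopen sets (U ∈ τ with X ∖ U ∈ τ):
  U = ∅, X ∖ U = {h, i, j} — both open, so U is clopen.
  U = {h}, X ∖ U = {i, j} — both open, so U is clopen.
  U = {i, j}, X ∖ U = {h} — both open, so U is clopen.
  U = {h, i, j}, X ∖ U = ∅ — both open, so U is clopen.
Nontrivial clopen(s) exist: e.g. {i, j}. So (X, τ) is disconnected.
Compute connected components by grouping points that agree on all clopens:
  component: {h}
  component: {i, j}


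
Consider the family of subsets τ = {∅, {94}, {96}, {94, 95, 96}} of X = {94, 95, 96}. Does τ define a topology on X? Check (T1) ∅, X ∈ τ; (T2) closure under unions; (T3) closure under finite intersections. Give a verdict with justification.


τ is NOT a topology on X.

Axiom (T1): ∅ ∈ τ? Yes; X ∈ τ? Yes.
Axiom (T2/T3): check pairwise unions and intersections of members of τ.
Counterexample for (T2): {94} ∪ {96} = {94, 96} ∉ τ. Therefore τ is NOT a topology.


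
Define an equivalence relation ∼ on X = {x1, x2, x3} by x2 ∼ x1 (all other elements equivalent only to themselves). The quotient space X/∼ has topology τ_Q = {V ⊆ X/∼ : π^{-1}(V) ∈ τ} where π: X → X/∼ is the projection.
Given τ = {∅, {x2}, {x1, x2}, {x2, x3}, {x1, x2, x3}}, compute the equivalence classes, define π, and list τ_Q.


X/∼ = {[x1=x2], [x3]}; |τ_Q| = 3.

Equivalence classes: [x1=x2], [x3].
Quotient map π: X → X/∼ sends x1 ↦ [x1=x2], x2 ↦ [x1=x2], x3 ↦ [x3].
For each subset V ⊆ X/∼, compute π^{-1}(V) ⊆ X and check whether π^{-1}(V) ∈ τ. V is open in τ_Q iff π^{-1}(V) ∈ τ.
  V = {}: π^{-1}(V) = ∅ ∈ τ ✓.
  V = {[x1=x2]}: π^{-1}(V) = {x1, x2} ∈ τ ✓.
  V = {[x3]}: π^{-1}(V) = {x3} ∉ τ ✗.
  V = {[x1=x2], [x3]}: π^{-1}(V) = {x1, x2, x3} ∈ τ ✓.
Open sets in the quotient: τ_Q = {{}, {[x1=x2]}, {[x1=x2], [x3]}} (3 elements).


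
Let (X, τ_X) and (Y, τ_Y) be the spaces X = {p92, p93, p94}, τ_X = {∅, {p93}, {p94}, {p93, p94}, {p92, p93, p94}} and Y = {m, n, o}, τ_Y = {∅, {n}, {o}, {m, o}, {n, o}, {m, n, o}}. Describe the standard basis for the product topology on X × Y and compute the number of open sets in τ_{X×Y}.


Basis B = {∅ × ∅, {p93} × {n}, {p93} × {o}, {p94} × {n}, {p94} × {o}, {p93} × {m, o}, {p93} × {n, o}, {p93, p94} × {n}, {p93, p94} × {o}, {p94} × {m, o}, {p94} × {n, o}, {p92, p93, p94} × {n}, {p92, p93, p94} × {o}, {p93} × {m, n, o}, {p94} × {m, n, o}, {p93, p94} × {m, o}, {p93, p94} × {n, o}, {p92, p93, p94} × {m, o}, {p92, p93, p94} × {n, o}, {p93, p94} × {m, n, o}, {p92, p93, p94} × {m, n, o}}; |τ_{X×Y}| = 70.

Enumerate products U × V with U ∈ τ_X, V ∈ τ_Y (deduplicated):
  ∅ × ∅ = {} (∅)
  {p93} × {n} = {(p93,n)}
  {p93} × {o} = {(p93,o)}
  {p94} × {n} = {(p94,n)}
  {p94} × {o} = {(p94,o)}
  {p93} × {m, o} = {(p93,m), (p93,o)}
  {p93} × {n, o} = {(p93,n), (p93,o)}
  {p93, p94} × {n} = {(p93,n), (p94,n)}
  {p93, p94} × {o} = {(p93,o), (p94,o)}
  {p94} × {m, o} = {(p94,m), (p94,o)}
  {p94} × {n, o} = {(p94,n), (p94,o)}
  {p92, p93, p94} × {n} = {(p92,n), (p93,n), (p94,n)}
  {p92, p93, p94} × {o} = {(p92,o), (p93,o), (p94,o)}
  {p93} × {m, n, o} = {(p93,m), (p93,n), (p93,o)}
  {p94} × {m, n, o} = {(p94,m), (p94,n), (p94,o)}
  {p93, p94} × {m, o} = {(p93,m), (p93,o), (p94,m), (p94,o)}
  {p93, p94} × {n, o} = {(p93,n), (p93,o), (p94,n), (p94,o)}
  {p92, p93, p94} × {m, o} = {(p92,m), (p92,o), (p93,m), (p93,o), (p94,m), (p94,o)}
  {p92, p93, p94} × {n, o} = {(p92,n), (p92,o), (p93,n), (p93,o), (p94,n), (p94,o)}
  {p93, p94} × {m, n, o} = {(p93,m), (p93,n), (p93,o), (p94,m), (p94,n), (p94,o)}
  {p92, p93, p94} × {m, n, o} = {(p92,m), (p92,n), (p92,o), (p93,m), (p93,n), (p93,o), (p94,m), (p94,n), (p94,o)}
These 21 distinct sets form the basis B.
Close under arbitrary unions to get τ_{X×Y}; counting gives |τ_{X×Y}| = 70.


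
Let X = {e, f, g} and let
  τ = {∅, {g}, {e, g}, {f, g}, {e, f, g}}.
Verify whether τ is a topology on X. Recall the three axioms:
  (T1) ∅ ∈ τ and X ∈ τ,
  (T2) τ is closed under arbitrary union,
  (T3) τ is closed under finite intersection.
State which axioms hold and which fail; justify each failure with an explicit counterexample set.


τ IS a topology on X.

Axiom (T1): ∅ ∈ τ? Yes; X ∈ τ? Yes.
Axiom (T2/T3): check pairwise unions and intersections of members of τ.
All pairwise intersections and unions checked — each lies in τ. Therefore τ satisfies (T1), (T2), (T3): it IS a topology on X.


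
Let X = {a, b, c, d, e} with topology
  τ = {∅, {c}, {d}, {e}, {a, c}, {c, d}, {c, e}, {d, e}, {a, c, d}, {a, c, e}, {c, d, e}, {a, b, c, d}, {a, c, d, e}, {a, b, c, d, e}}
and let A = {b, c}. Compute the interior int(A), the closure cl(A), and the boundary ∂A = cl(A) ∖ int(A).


int(A) = {c}, cl(A) = {a, b, c}, ∂A = {a, b}.

Closed sets in (X, τ) are complements of opens:
  closed(X, τ) = {∅, {b}, {e}, {a, b}, {b, d}, {b, e}, {a, b, c}, {a, b, d}, {a, b, e}, {b, d, e}, {a, b, c, d}, {a, b, c, e}, {a, b, d, e}, {a, b, c, d, e}}.
int(A) = ⋃ {U ∈ τ : U ⊆ A}. Opens contained in A: ∅, {c}.
Taking the union of these: int(A) = {c}.
cl(A) = ⋂ {C closed : A ⊆ C}. Closed sets containing A: {a, b, c}, {a, b, c, d}, {a, b, c, e}, {a, b, c, d, e}.
Intersecting these: cl(A) = {a, b, c}.
∂A = cl(A) ∖ int(A) = {a, b, c} ∖ {c} = {a, b}.


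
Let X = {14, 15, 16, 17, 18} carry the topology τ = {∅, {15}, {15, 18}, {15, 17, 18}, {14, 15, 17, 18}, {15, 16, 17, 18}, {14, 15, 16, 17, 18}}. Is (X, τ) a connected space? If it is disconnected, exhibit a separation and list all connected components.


(X, τ) is connected.

Find clopen sets (U ∈ τ with X ∖ U ∈ τ):
  U = ∅, X ∖ U = {14, 15, 16, 17, 18} — both open, so U is clopen.
  U = {14, 15, 16, 17, 18}, X ∖ U = ∅ — both open, so U is clopen.
Only trivial clopens (∅ and X) exist, so (X, τ) is connected.
Compute connected components by grouping points that agree on all clopens:
  component: {14, 15, 16, 17, 18}


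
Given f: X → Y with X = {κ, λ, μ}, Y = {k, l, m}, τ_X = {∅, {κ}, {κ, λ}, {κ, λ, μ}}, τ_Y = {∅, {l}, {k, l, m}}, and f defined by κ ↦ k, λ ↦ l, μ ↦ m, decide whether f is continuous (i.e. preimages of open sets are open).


f is NOT continuous.

Compute f^{-1}(U) for each U ∈ τ_Y:
  U = ∅: f^{-1}(U) = ∅ ∈ τ_X ✓.
  U = {l}: f^{-1}(U) = {λ} ∉ τ_X ✗.
  U = {k, l, m}: f^{-1}(U) = {κ, λ, μ} ∈ τ_X ✓.
Found U = {l} with f^{-1}(U) = {λ} not in τ_X. Therefore f is NOT continuous.


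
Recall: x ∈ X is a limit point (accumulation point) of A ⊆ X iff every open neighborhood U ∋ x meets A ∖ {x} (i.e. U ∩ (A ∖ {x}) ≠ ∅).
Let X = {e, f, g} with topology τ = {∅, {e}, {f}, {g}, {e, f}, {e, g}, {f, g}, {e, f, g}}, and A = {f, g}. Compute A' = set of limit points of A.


A' = ∅

For each x ∈ X, list the open sets U ∈ τ with x ∈ U, then check whether U ∩ (A ∖ {x}) ≠ ∅ for every such U.
  x = e: open {e} ∋ x has {e} ∩ (A ∖ {e}) = ∅, so x is NOT a limit point.
  x = f: open {f} ∋ x has {f} ∩ (A ∖ {f}) = ∅, so x is NOT a limit point.
  x = g: open {g} ∋ x has {g} ∩ (A ∖ {g}) = ∅, so x is NOT a limit point.
Collecting: A' = ∅.


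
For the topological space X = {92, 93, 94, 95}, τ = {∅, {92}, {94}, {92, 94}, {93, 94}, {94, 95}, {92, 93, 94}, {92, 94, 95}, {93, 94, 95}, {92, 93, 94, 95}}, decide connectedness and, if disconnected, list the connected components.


(X, τ) is disconnected; components = [{92}, {93, 94, 95}].

Find clopen sets (U ∈ τ with X ∖ U ∈ τ):
  U = ∅, X ∖ U = {92, 93, 94, 95} — both open, so U is clopen.
  U = {92}, X ∖ U = {93, 94, 95} — both open, so U is clopen.
  U = {93, 94, 95}, X ∖ U = {92} — both open, so U is clopen.
  U = {92, 93, 94, 95}, X ∖ U = ∅ — both open, so U is clopen.
Nontrivial clopen(s) exist: e.g. {93, 94, 95}. So (X, τ) is disconnected.
Compute connected components by grouping points that agree on all clopens:
  component: {92}
  component: {93, 94, 95}


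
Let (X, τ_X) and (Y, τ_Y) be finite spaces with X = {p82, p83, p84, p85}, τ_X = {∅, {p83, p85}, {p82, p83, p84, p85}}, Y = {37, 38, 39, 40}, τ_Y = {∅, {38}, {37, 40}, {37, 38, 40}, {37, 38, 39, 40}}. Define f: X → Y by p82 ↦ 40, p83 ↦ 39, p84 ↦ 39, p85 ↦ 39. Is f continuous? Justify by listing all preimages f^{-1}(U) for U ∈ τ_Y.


f is NOT continuous.

Compute f^{-1}(U) for each U ∈ τ_Y:
  U = ∅: f^{-1}(U) = ∅ ∈ τ_X ✓.
  U = {38}: f^{-1}(U) = ∅ ∈ τ_X ✓.
  U = {37, 40}: f^{-1}(U) = {p82} ∉ τ_X ✗.
  U = {37, 38, 40}: f^{-1}(U) = {p82} ∉ τ_X ✗.
  U = {37, 38, 39, 40}: f^{-1}(U) = {p82, p83, p84, p85} ∈ τ_X ✓.
Found U = {37, 40} with f^{-1}(U) = {p82} not in τ_X. Therefore f is NOT continuous.


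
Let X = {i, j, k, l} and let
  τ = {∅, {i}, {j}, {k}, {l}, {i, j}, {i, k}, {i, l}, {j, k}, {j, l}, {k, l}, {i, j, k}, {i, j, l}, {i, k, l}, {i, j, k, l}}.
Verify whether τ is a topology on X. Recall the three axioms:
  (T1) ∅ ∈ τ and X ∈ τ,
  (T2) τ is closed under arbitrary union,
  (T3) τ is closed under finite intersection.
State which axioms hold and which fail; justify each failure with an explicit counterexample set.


τ is NOT a topology on X.

Axiom (T1): ∅ ∈ τ? Yes; X ∈ τ? Yes.
Axiom (T2/T3): check pairwise unions and intersections of members of τ.
Counterexample for (T2): {j} ∪ {k, l} = {j, k, l} ∉ τ. Therefore τ is NOT a topology.


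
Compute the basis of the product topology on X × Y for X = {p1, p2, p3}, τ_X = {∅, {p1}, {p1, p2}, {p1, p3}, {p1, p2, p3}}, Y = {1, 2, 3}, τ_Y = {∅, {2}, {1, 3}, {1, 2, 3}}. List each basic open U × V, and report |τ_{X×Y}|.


Basis B = {∅ × ∅, {p1} × {2}, {p1} × {1, 3}, {p1, p2} × {2}, {p1, p3} × {2}, {p1} × {1, 2, 3}, {p1, p2, p3} × {2}, {p1, p2} × {1, 3}, {p1, p3} × {1, 3}, {p1, p2} × {1, 2, 3}, {p1, p3} × {1, 2, 3}, {p1, p2, p3} × {1, 3}, {p1, p2, p3} × {1, 2, 3}}; |τ_{X×Y}| = 25.

Enumerate products U × V with U ∈ τ_X, V ∈ τ_Y (deduplicated):
  ∅ × ∅ = {} (∅)
  {p1} × {2} = {(p1,2)}
  {p1} × {1, 3} = {(p1,1), (p1,3)}
  {p1, p2} × {2} = {(p1,2), (p2,2)}
  {p1, p3} × {2} = {(p1,2), (p3,2)}
  {p1} × {1, 2, 3} = {(p1,1), (p1,2), (p1,3)}
  {p1, p2, p3} × {2} = {(p1,2), (p2,2), (p3,2)}
  {p1, p2} × {1, 3} = {(p1,1), (p1,3), (p2,1), (p2,3)}
  {p1, p3} × {1, 3} = {(p1,1), (p1,3), (p3,1), (p3,3)}
  {p1, p2} × {1, 2, 3} = {(p1,1), (p1,2), (p1,3), (p2,1), (p2,2), (p2,3)}
  {p1, p3} × {1, 2, 3} = {(p1,1), (p1,2), (p1,3), (p3,1), (p3,2), (p3,3)}
  {p1, p2, p3} × {1, 3} = {(p1,1), (p1,3), (p2,1), (p2,3), (p3,1), (p3,3)}
  {p1, p2, p3} × {1, 2, 3} = {(p1,1), (p1,2), (p1,3), (p2,1), (p2,2), (p2,3), (p3,1), (p3,2), (p3,3)}
These 13 distinct sets form the basis B.
Close under arbitrary unions to get τ_{X×Y}; counting gives |τ_{X×Y}| = 25.


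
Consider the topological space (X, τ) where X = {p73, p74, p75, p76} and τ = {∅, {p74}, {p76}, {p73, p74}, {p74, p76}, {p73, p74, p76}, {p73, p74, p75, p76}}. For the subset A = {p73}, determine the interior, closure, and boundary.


int(A) = ∅, cl(A) = {p73, p75}, ∂A = {p73, p75}.

Closed sets in (X, τ) are complements of opens:
  closed(X, τ) = {∅, {p75}, {p73, p75}, {p75, p76}, {p73, p74, p75}, {p73, p75, p76}, {p73, p74, p75, p76}}.
int(A) = ⋃ {U ∈ τ : U ⊆ A}. Opens contained in A: ∅.
Taking the union of these: int(A) = ∅.
cl(A) = ⋂ {C closed : A ⊆ C}. Closed sets containing A: {p73, p75}, {p73, p74, p75}, {p73, p75, p76}, {p73, p74, p75, p76}.
Intersecting these: cl(A) = {p73, p75}.
∂A = cl(A) ∖ int(A) = {p73, p75} ∖ ∅ = {p73, p75}.


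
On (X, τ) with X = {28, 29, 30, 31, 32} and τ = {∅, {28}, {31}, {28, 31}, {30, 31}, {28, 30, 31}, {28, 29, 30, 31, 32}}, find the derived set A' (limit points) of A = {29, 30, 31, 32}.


A' = {29, 30, 32}

For each x ∈ X, list the open sets U ∈ τ with x ∈ U, then check whether U ∩ (A ∖ {x}) ≠ ∅ for every such U.
  x = 28: open {28} ∋ x has {28} ∩ (A ∖ {28}) = ∅, so x is NOT a limit point.
  x = 29: opens ∋ x are {28, 29, 30, 31, 32}; each meets A ∖ {29}, so x IS a limit point.
  x = 30: opens ∋ x are {30, 31}, {28, 30, 31}, {28, 29, 30, 31, 32}; each meets A ∖ {30}, so x IS a limit point.
  x = 31: open {31} ∋ x has {31} ∩ (A ∖ {31}) = ∅, so x is NOT a limit point.
  x = 32: opens ∋ x are {28, 29, 30, 31, 32}; each meets A ∖ {32}, so x IS a limit point.
Collecting: A' = {29, 30, 32}.


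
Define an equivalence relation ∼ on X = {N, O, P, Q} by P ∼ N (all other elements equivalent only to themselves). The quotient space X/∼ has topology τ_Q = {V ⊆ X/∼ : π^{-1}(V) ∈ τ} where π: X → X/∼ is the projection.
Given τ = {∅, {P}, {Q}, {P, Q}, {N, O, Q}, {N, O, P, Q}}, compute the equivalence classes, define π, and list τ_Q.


X/∼ = {[N=P], [O], [Q]}; |τ_Q| = 3.

Equivalence classes: [N=P], [O], [Q].
Quotient map π: X → X/∼ sends N ↦ [N=P], O ↦ [O], P ↦ [N=P], Q ↦ [Q].
For each subset V ⊆ X/∼, compute π^{-1}(V) ⊆ X and check whether π^{-1}(V) ∈ τ. V is open in τ_Q iff π^{-1}(V) ∈ τ.
  V = {}: π^{-1}(V) = ∅ ∈ τ ✓.
  V = {[N=P]}: π^{-1}(V) = {N, P} ∉ τ ✗.
  V = {[O]}: π^{-1}(V) = {O} ∉ τ ✗.
  V = {[N=P], [O]}: π^{-1}(V) = {N, O, P} ∉ τ ✗.
  V = {[Q]}: π^{-1}(V) = {Q} ∈ τ ✓.
  V = {[N=P], [Q]}: π^{-1}(V) = {N, P, Q} ∉ τ ✗.
  V = {[O], [Q]}: π^{-1}(V) = {O, Q} ∉ τ ✗.
  V = {[N=P], [O], [Q]}: π^{-1}(V) = {N, O, P, Q} ∈ τ ✓.
Open sets in the quotient: τ_Q = {{}, {[Q]}, {[N=P], [O], [Q]}} (3 elements).
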